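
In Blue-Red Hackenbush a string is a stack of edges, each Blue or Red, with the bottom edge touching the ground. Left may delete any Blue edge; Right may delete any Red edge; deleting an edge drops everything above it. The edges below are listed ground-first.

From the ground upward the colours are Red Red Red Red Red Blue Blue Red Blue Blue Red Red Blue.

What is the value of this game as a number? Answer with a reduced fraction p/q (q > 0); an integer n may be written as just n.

Build G(s[:k]) for k = 1..13, string s = Red Red Red Red Red Blue Blue Red Blue Blue Red Red Blue.
R: Left { ∅ }, Right { 0 } so simplest -1
RR: Left { ∅ }, Right { -1 0 } so simplest -2
RRR: Left { ∅ }, Right { -2 -1 0 } so simplest -3
RRRR: Left { ∅ }, Right { -3 -2 -1 0 } so simplest -4
RRRRR: Left { ∅ }, Right { -4 -3 -2 -1 0 } so simplest -5
RRRRRB: Left { -5 }, Right { -4 -3 -2 -1 0 } so simplest -9/2
RRRRRBB: Left { -5 -9/2 }, Right { -4 -3 -2 -1 0 } so simplest -17/4
RRRRRBBR: Left { -5 -9/2 }, Right { -17/4 -4 -3 -2 -1 0 } so simplest -35/8
RRRRRBBRB: Left { -5 -9/2 -35/8 }, Right { -17/4 -4 -3 -2 -1 0 } so simplest -69/16
RRRRRBBRBB: Left { -5 -9/2 -35/8 -69/16 }, Right { -17/4 -4 -3 -2 -1 0 } so simplest -137/32
RRRRRBBRBBR: Left { -5 -9/2 -35/8 -69/16 }, Right { -137/32 -17/4 -4 -3 -2 -1 0 } so simplest -275/64
RRRRRBBRBBRR: Left { -5 -9/2 -35/8 -69/16 }, Right { -275/64 -137/32 -17/4 -4 -3 -2 -1 0 } so simplest -551/128
RRRRRBBRBBRRB: Left { -5 -9/2 -35/8 -69/16 -551/128 }, Right { -275/64 -137/32 -17/4 -4 -3 -2 -1 0 } so simplest -1101/256

-1101/256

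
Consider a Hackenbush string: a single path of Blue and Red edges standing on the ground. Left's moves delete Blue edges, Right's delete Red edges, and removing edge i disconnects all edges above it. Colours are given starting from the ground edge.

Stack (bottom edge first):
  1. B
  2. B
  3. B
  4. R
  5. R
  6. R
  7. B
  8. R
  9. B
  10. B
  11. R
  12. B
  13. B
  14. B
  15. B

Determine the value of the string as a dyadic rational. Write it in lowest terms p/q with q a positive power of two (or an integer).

8927/4096

val_1 [B]  L=[0]  R=[none]  so 1
val_2 [BB]  L=[0,1]  R=[none]  so 2
val_3 [BBB]  L=[0,1,2]  R=[none]  so 3
val_4 [BBBR]  L=[0,1,2]  R=[3]  so 5/2
val_5 [BBBRR]  L=[0,1,2]  R=[5/2,3]  so 9/4
val_6 [BBBRRR]  L=[0,1,2]  R=[9/4,5/2,3]  so 17/8
val_7 [BBBRRRB]  L=[0,1,2,17/8]  R=[9/4,5/2,3]  so 35/16
val_8 [BBBRRRBR]  L=[0,1,2,17/8]  R=[35/16,9/4,5/2,3]  so 69/32
val_9 [BBBRRRBRB]  L=[0,1,2,17/8,69/32]  R=[35/16,9/4,5/2,3]  so 139/64
val_10 [BBBRRRBRBB]  L=[0,1,2,17/8,69/32,139/64]  R=[35/16,9/4,5/2,3]  so 279/128
val_11 [BBBRRRBRBBR]  L=[0,1,2,17/8,69/32,139/64]  R=[279/128,35/16,9/4,5/2,3]  so 557/256
val_12 [BBBRRRBRBBRB]  L=[0,1,2,17/8,69/32,139/64,557/256]  R=[279/128,35/16,9/4,5/2,3]  so 1115/512
val_13 [BBBRRRBRBBRBB]  L=[0,1,2,17/8,69/32,139/64,557/256,1115/512]  R=[279/128,35/16,9/4,5/2,3]  so 2231/1024
val_14 [BBBRRRBRBBRBBB]  L=[0,1,2,17/8,69/32,139/64,557/256,1115/512,2231/1024]  R=[279/128,35/16,9/4,5/2,3]  so 4463/2048
val_15 [BBBRRRBRBBRBBBB]  L=[0,1,2,17/8,69/32,139/64,557/256,1115/512,2231/1024,4463/2048]  R=[279/128,35/16,9/4,5/2,3]  so 8927/4096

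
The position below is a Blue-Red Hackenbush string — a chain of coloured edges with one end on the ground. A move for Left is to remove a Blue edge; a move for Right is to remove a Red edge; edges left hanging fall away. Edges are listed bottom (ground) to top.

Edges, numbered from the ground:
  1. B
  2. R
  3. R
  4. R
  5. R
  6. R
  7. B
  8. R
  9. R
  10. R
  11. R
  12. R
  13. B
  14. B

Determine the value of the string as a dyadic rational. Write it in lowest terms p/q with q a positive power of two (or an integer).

step 1: add B to get B; options L={ 0 } R={ · } ⇒ 1
step 2: add R to get BR; options L={ 0 } R={ 1 } ⇒ 1/2
step 3: add R to get BRR; options L={ 0 } R={ 1/2, 1 } ⇒ 1/4
step 4: add R to get BRRR; options L={ 0 } R={ 1/4, 1/2, 1 } ⇒ 1/8
step 5: add R to get BRRRR; options L={ 0 } R={ 1/8, 1/4, 1/2, 1 } ⇒ 1/16
step 6: add R to get BRRRRR; options L={ 0 } R={ 1/16, 1/8, 1/4, 1/2, 1 } ⇒ 1/32
step 7: add B to get BRRRRRB; options L={ 0, 1/32 } R={ 1/16, 1/8, 1/4, 1/2, 1 } ⇒ 3/64
step 8: add R to get BRRRRRBR; options L={ 0, 1/32 } R={ 3/64, 1/16, 1/8, 1/4, 1/2, 1 } ⇒ 5/128
step 9: add R to get BRRRRRBRR; options L={ 0, 1/32 } R={ 5/128, 3/64, 1/16, 1/8, 1/4, 1/2, 1 } ⇒ 9/256
step 10: add R to get BRRRRRBRRR; options L={ 0, 1/32 } R={ 9/256, 5/128, 3/64, 1/16, 1/8, 1/4, 1/2, 1 } ⇒ 17/512
step 11: add R to get BRRRRRBRRRR; options L={ 0, 1/32 } R={ 17/512, 9/256, 5/128, 3/64, 1/16, 1/8, 1/4, 1/2, 1 } ⇒ 33/1024
step 12: add R to get BRRRRRBRRRRR; options L={ 0, 1/32 } R={ 33/1024, 17/512, 9/256, 5/128, 3/64, 1/16, 1/8, 1/4, 1/2, 1 } ⇒ 65/2048
step 13: add B to get BRRRRRBRRRRRB; options L={ 0, 1/32, 65/2048 } R={ 33/1024, 17/512, 9/256, 5/128, 3/64, 1/16, 1/8, 1/4, 1/2, 1 } ⇒ 131/4096
step 14: add B to get BRRRRRBRRRRRBB; options L={ 0, 1/32, 65/2048, 131/4096 } R={ 33/1024, 17/512, 9/256, 5/128, 3/64, 1/16, 1/8, 1/4, 1/2, 1 } ⇒ 263/8192

263/8192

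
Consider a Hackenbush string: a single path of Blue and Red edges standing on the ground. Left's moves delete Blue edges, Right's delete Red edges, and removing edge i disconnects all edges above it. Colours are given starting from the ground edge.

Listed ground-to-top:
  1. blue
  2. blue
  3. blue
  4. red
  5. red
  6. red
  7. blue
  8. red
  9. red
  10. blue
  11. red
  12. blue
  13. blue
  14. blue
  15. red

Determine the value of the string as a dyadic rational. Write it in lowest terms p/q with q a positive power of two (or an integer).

step 1: add blue to get b; options L={ 0 } R={ (no moves) } -> 1
step 2: add blue to get bb; options L={ 0, 1 } R={ (no moves) } -> 2
step 3: add blue to get bbb; options L={ 0, 1, 2 } R={ (no moves) } -> 3
step 4: add red to get bbbr; options L={ 0, 1, 2 } R={ 3 } -> 5/2
step 5: add red to get bbbrr; options L={ 0, 1, 2 } R={ 5/2, 3 } -> 9/4
step 6: add red to get bbbrrr; options L={ 0, 1, 2 } R={ 9/4, 5/2, 3 } -> 17/8
step 7: add blue to get bbbrrrb; options L={ 0, 1, 2, 17/8 } R={ 9/4, 5/2, 3 } -> 35/16
step 8: add red to get bbbrrrbr; options L={ 0, 1, 2, 17/8 } R={ 35/16, 9/4, 5/2, 3 } -> 69/32
step 9: add red to get bbbrrrbrr; options L={ 0, 1, 2, 17/8 } R={ 69/32, 35/16, 9/4, 5/2, 3 } -> 137/64
step 10: add blue to get bbbrrrbrrb; options L={ 0, 1, 2, 17/8, 137/64 } R={ 69/32, 35/16, 9/4, 5/2, 3 } -> 275/128
step 11: add red to get bbbrrrbrrbr; options L={ 0, 1, 2, 17/8, 137/64 } R={ 275/128, 69/32, 35/16, 9/4, 5/2, 3 } -> 549/256
step 12: add blue to get bbbrrrbrrbrb; options L={ 0, 1, 2, 17/8, 137/64, 549/256 } R={ 275/128, 69/32, 35/16, 9/4, 5/2, 3 } -> 1099/512
step 13: add blue to get bbbrrrbrrbrbb; options L={ 0, 1, 2, 17/8, 137/64, 549/256, 1099/512 } R={ 275/128, 69/32, 35/16, 9/4, 5/2, 3 } -> 2199/1024
step 14: add blue to get bbbrrrbrrbrbbb; options L={ 0, 1, 2, 17/8, 137/64, 549/256, 1099/512, 2199/1024 } R={ 275/128, 69/32, 35/16, 9/4, 5/2, 3 } -> 4399/2048
step 15: add red to get bbbrrrbrrbrbbbr; options L={ 0, 1, 2, 17/8, 137/64, 549/256, 1099/512, 2199/1024 } R={ 4399/2048, 275/128, 69/32, 35/16, 9/4, 5/2, 3 } -> 8797/4096

8797/4096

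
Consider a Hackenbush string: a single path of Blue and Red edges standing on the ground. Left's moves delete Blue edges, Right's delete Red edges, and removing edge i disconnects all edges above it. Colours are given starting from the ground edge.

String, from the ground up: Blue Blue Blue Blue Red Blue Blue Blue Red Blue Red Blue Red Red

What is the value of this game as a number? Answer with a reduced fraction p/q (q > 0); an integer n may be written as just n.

Recurse on prefixes of the 14-edge string Blue Blue Blue Blue Red Blue Blue Blue Red Blue Red Blue Red Red:
edge 1 of 14 (Blue): { 0 | ∅ } ⇒ 1
edge 2 of 14 (Blue): { 0; 1 | ∅ } ⇒ 2
edge 3 of 14 (Blue): { 0; 1; 2 | ∅ } ⇒ 3
edge 4 of 14 (Blue): { 0; 1; 2; 3 | ∅ } ⇒ 4
edge 5 of 14 (Red): { 0; 1; 2; 3 | 4 } ⇒ 7/2
edge 6 of 14 (Blue): { 0; 1; 2; 3; 7/2 | 4 } ⇒ 15/4
edge 7 of 14 (Blue): { 0; 1; 2; 3; 7/2; 15/4 | 4 } ⇒ 31/8
edge 8 of 14 (Blue): { 0; 1; 2; 3; 7/2; 15/4; 31/8 | 4 } ⇒ 63/16
edge 9 of 14 (Red): { 0; 1; 2; 3; 7/2; 15/4; 31/8 | 63/16; 4 } ⇒ 125/32
edge 10 of 14 (Blue): { 0; 1; 2; 3; 7/2; 15/4; 31/8; 125/32 | 63/16; 4 } ⇒ 251/64
edge 11 of 14 (Red): { 0; 1; 2; 3; 7/2; 15/4; 31/8; 125/32 | 251/64; 63/16; 4 } ⇒ 501/128
edge 12 of 14 (Blue): { 0; 1; 2; 3; 7/2; 15/4; 31/8; 125/32; 501/128 | 251/64; 63/16; 4 } ⇒ 1003/256
edge 13 of 14 (Red): { 0; 1; 2; 3; 7/2; 15/4; 31/8; 125/32; 501/128 | 1003/256; 251/64; 63/16; 4 } ⇒ 2005/512
edge 14 of 14 (Red): { 0; 1; 2; 3; 7/2; 15/4; 31/8; 125/32; 501/128 | 2005/512; 1003/256; 251/64; 63/16; 4 } ⇒ 4009/1024

4009/1024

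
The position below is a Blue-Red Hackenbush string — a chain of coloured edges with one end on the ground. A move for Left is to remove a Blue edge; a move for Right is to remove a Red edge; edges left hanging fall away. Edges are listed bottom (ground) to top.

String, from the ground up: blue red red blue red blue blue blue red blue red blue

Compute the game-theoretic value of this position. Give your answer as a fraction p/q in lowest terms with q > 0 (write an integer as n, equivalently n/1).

Recurse on prefixes of the 12-edge string blue red red blue red blue blue blue red blue red blue:
b: Left { 0 }, Right { — } so simplest 1
br: Left { 0 }, Right { 1 } so simplest 1/2
brr: Left { 0 }, Right { 1/2, 1 } so simplest 1/4
brrb: Left { 0, 1/4 }, Right { 1/2, 1 } so simplest 3/8
brrbr: Left { 0, 1/4 }, Right { 3/8, 1/2, 1 } so simplest 5/16
brrbrb: Left { 0, 1/4, 5/16 }, Right { 3/8, 1/2, 1 } so simplest 11/32
brrbrbb: Left { 0, 1/4, 5/16, 11/32 }, Right { 3/8, 1/2, 1 } so simplest 23/64
brrbrbbb: Left { 0, 1/4, 5/16, 11/32, 23/64 }, Right { 3/8, 1/2, 1 } so simplest 47/128
brrbrbbbr: Left { 0, 1/4, 5/16, 11/32, 23/64 }, Right { 47/128, 3/8, 1/2, 1 } so simplest 93/256
brrbrbbbrb: Left { 0, 1/4, 5/16, 11/32, 23/64, 93/256 }, Right { 47/128, 3/8, 1/2, 1 } so simplest 187/512
brrbrbbbrbr: Left { 0, 1/4, 5/16, 11/32, 23/64, 93/256 }, Right { 187/512, 47/128, 3/8, 1/2, 1 } so simplest 373/1024
brrbrbbbrbrb: Left { 0, 1/4, 5/16, 11/32, 23/64, 93/256, 373/1024 }, Right { 187/512, 47/128, 3/8, 1/2, 1 } so simplest 747/2048

747/2048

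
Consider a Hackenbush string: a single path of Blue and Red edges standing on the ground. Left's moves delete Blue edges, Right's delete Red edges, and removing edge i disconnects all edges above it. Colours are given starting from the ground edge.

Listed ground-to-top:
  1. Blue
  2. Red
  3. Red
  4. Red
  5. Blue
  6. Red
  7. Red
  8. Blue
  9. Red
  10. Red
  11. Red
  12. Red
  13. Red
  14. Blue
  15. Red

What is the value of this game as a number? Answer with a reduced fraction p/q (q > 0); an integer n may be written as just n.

B: Left { 0 }, Right { none } — simplest 1
BR: Left { 0 }, Right { 1 } — simplest 1/2
BRR: Left { 0 }, Right { 1/2 1 } — simplest 1/4
BRRR: Left { 0 }, Right { 1/4 1/2 1 } — simplest 1/8
BRRRB: Left { 0 1/8 }, Right { 1/4 1/2 1 } — simplest 3/16
BRRRBR: Left { 0 1/8 }, Right { 3/16 1/4 1/2 1 } — simplest 5/32
BRRRBRR: Left { 0 1/8 }, Right { 5/32 3/16 1/4 1/2 1 } — simplest 9/64
BRRRBRRB: Left { 0 1/8 9/64 }, Right { 5/32 3/16 1/4 1/2 1 } — simplest 19/128
BRRRBRRBR: Left { 0 1/8 9/64 }, Right { 19/128 5/32 3/16 1/4 1/2 1 } — simplest 37/256
BRRRBRRBRR: Left { 0 1/8 9/64 }, Right { 37/256 19/128 5/32 3/16 1/4 1/2 1 } — simplest 73/512
BRRRBRRBRRR: Left { 0 1/8 9/64 }, Right { 73/512 37/256 19/128 5/32 3/16 1/4 1/2 1 } — simplest 145/1024
BRRRBRRBRRRR: Left { 0 1/8 9/64 }, Right { 145/1024 73/512 37/256 19/128 5/32 3/16 1/4 1/2 1 } — simplest 289/2048
BRRRBRRBRRRRR: Left { 0 1/8 9/64 }, Right { 289/2048 145/1024 73/512 37/256 19/128 5/32 3/16 1/4 1/2 1 } — simplest 577/4096
BRRRBRRBRRRRRB: Left { 0 1/8 9/64 577/4096 }, Right { 289/2048 145/1024 73/512 37/256 19/128 5/32 3/16 1/4 1/2 1 } — simplest 1155/8192
BRRRBRRBRRRRRBR: Left { 0 1/8 9/64 577/4096 }, Right { 1155/8192 289/2048 145/1024 73/512 37/256 19/128 5/32 3/16 1/4 1/2 1 } — simplest 2309/16384

2309/16384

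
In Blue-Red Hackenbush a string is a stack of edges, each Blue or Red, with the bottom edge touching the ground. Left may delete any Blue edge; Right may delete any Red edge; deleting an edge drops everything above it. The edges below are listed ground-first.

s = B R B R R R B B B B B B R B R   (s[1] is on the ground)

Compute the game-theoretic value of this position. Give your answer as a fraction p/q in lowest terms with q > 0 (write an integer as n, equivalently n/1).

val(B) = { 0 | none } => 1
val(BR) = { 0 | 1 } => 1/2
val(BRB) = { 0,1/2 | 1 } => 3/4
val(BRBR) = { 0,1/2 | 3/4,1 } => 5/8
val(BRBRR) = { 0,1/2 | 5/8,3/4,1 } => 9/16
val(BRBRRR) = { 0,1/2 | 9/16,5/8,3/4,1 } => 17/32
val(BRBRRRB) = { 0,1/2,17/32 | 9/16,5/8,3/4,1 } => 35/64
val(BRBRRRBB) = { 0,1/2,17/32,35/64 | 9/16,5/8,3/4,1 } => 71/128
val(BRBRRRBBB) = { 0,1/2,17/32,35/64,71/128 | 9/16,5/8,3/4,1 } => 143/256
val(BRBRRRBBBB) = { 0,1/2,17/32,35/64,71/128,143/256 | 9/16,5/8,3/4,1 } => 287/512
val(BRBRRRBBBBB) = { 0,1/2,17/32,35/64,71/128,143/256,287/512 | 9/16,5/8,3/4,1 } => 575/1024
val(BRBRRRBBBBBB) = { 0,1/2,17/32,35/64,71/128,143/256,287/512,575/1024 | 9/16,5/8,3/4,1 } => 1151/2048
val(BRBRRRBBBBBBR) = { 0,1/2,17/32,35/64,71/128,143/256,287/512,575/1024 | 1151/2048,9/16,5/8,3/4,1 } => 2301/4096
val(BRBRRRBBBBBBRB) = { 0,1/2,17/32,35/64,71/128,143/256,287/512,575/1024,2301/4096 | 1151/2048,9/16,5/8,3/4,1 } => 4603/8192
val(BRBRRRBBBBBBRBR) = { 0,1/2,17/32,35/64,71/128,143/256,287/512,575/1024,2301/4096 | 4603/8192,1151/2048,9/16,5/8,3/4,1 } => 9205/16384

9205/16384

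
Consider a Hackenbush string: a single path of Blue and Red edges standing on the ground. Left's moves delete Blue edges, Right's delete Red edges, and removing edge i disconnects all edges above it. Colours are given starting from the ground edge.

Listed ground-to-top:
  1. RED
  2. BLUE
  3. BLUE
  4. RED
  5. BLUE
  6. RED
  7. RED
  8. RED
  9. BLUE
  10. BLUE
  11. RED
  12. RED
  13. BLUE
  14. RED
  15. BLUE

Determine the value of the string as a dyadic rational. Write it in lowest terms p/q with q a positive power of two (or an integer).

1 of 15 · R · max L −∞ · min R 0 -> -1
2 of 15 · RB · max L -1 · min R 0 -> -1/2
3 of 15 · RBB · max L -1/2 · min R 0 -> -1/4
4 of 15 · RBBR · max L -1/2 · min R -1/4 -> -3/8
5 of 15 · RBBRB · max L -3/8 · min R -1/4 -> -5/16
6 of 15 · RBBRBR · max L -3/8 · min R -5/16 -> -11/32
7 of 15 · RBBRBRR · max L -3/8 · min R -11/32 -> -23/64
8 of 15 · RBBRBRRR · max L -3/8 · min R -23/64 -> -47/128
9 of 15 · RBBRBRRRB · max L -47/128 · min R -23/64 -> -93/256
10 of 15 · RBBRBRRRBB · max L -93/256 · min R -23/64 -> -185/512
11 of 15 · RBBRBRRRBBR · max L -93/256 · min R -185/512 -> -371/1024
12 of 15 · RBBRBRRRBBRR · max L -93/256 · min R -371/1024 -> -743/2048
13 of 15 · RBBRBRRRBBRRB · max L -743/2048 · min R -371/1024 -> -1485/4096
14 of 15 · RBBRBRRRBBRRBR · max L -743/2048 · min R -1485/4096 -> -2971/8192
15 of 15 · RBBRBRRRBBRRBRB · max L -2971/8192 · min R -1485/4096 -> -5941/16384

-5941/16384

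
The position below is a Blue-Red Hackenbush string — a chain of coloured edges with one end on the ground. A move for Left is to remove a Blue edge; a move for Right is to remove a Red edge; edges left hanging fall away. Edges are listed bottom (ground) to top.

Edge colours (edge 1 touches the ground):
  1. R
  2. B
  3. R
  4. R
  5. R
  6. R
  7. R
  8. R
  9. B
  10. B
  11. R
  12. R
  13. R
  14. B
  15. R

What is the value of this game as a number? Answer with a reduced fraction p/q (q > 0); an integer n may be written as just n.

1 of 15 · R · max L −∞ · min R 0 so -1
2 of 15 · RB · max L -1 · min R 0 so -1/2
3 of 15 · RBR · max L -1 · min R -1/2 so -3/4
4 of 15 · RBRR · max L -1 · min R -3/4 so -7/8
5 of 15 · RBRRR · max L -1 · min R -7/8 so -15/16
6 of 15 · RBRRRR · max L -1 · min R -15/16 so -31/32
7 of 15 · RBRRRRR · max L -1 · min R -31/32 so -63/64
8 of 15 · RBRRRRRR · max L -1 · min R -63/64 so -127/128
9 of 15 · RBRRRRRRB · max L -127/128 · min R -63/64 so -253/256
10 of 15 · RBRRRRRRBB · max L -253/256 · min R -63/64 so -505/512
11 of 15 · RBRRRRRRBBR · max L -253/256 · min R -505/512 so -1011/1024
12 of 15 · RBRRRRRRBBRR · max L -253/256 · min R -1011/1024 so -2023/2048
13 of 15 · RBRRRRRRBBRRR · max L -253/256 · min R -2023/2048 so -4047/4096
14 of 15 · RBRRRRRRBBRRRB · max L -4047/4096 · min R -2023/2048 so -8093/8192
15 of 15 · RBRRRRRRBBRRRBR · max L -4047/4096 · min R -8093/8192 so -16187/16384

-16187/16384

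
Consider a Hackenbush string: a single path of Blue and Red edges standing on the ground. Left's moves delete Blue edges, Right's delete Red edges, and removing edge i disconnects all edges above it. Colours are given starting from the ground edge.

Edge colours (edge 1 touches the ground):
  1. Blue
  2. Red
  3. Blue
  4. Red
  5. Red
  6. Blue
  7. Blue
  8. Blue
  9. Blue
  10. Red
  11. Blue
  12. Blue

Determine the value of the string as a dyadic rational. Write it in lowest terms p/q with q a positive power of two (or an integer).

1271/2048

Prefix values for Blue Red Blue Red Red Blue Blue Blue Blue Red Blue Blue via {L|R} + simplicity:
B: Left { 0 }, Right { (no moves) } — simplest 1
BR: Left { 0 }, Right { 1 } — simplest 1/2
BRB: Left { 0, 1/2 }, Right { 1 } — simplest 3/4
BRBR: Left { 0, 1/2 }, Right { 3/4, 1 } — simplest 5/8
BRBRR: Left { 0, 1/2 }, Right { 5/8, 3/4, 1 } — simplest 9/16
BRBRRB: Left { 0, 1/2, 9/16 }, Right { 5/8, 3/4, 1 } — simplest 19/32
BRBRRBB: Left { 0, 1/2, 9/16, 19/32 }, Right { 5/8, 3/4, 1 } — simplest 39/64
BRBRRBBB: Left { 0, 1/2, 9/16, 19/32, 39/64 }, Right { 5/8, 3/4, 1 } — simplest 79/128
BRBRRBBBB: Left { 0, 1/2, 9/16, 19/32, 39/64, 79/128 }, Right { 5/8, 3/4, 1 } — simplest 159/256
BRBRRBBBBR: Left { 0, 1/2, 9/16, 19/32, 39/64, 79/128 }, Right { 159/256, 5/8, 3/4, 1 } — simplest 317/512
BRBRRBBBBRB: Left { 0, 1/2, 9/16, 19/32, 39/64, 79/128, 317/512 }, Right { 159/256, 5/8, 3/4, 1 } — simplest 635/1024
BRBRRBBBBRBB: Left { 0, 1/2, 9/16, 19/32, 39/64, 79/128, 317/512, 635/1024 }, Right { 159/256, 5/8, 3/4, 1 } — simplest 1271/2048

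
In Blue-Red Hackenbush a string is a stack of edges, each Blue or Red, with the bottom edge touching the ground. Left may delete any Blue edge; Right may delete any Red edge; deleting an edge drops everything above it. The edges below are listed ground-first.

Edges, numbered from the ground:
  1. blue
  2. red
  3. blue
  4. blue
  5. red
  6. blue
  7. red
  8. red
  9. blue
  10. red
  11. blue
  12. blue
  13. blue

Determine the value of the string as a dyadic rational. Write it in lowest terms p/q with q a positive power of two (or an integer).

3375/4096

Build g(s[:k]) for k = 1..13, string s = blue red blue blue red blue red red blue red blue blue blue.
step 1: add blue to get b; options L={ 0 } R={ (no moves) } so 1
step 2: add red to get br; options L={ 0 } R={ 1 } so 1/2
step 3: add blue to get brb; options L={ 0,1/2 } R={ 1 } so 3/4
step 4: add blue to get brbb; options L={ 0,1/2,3/4 } R={ 1 } so 7/8
step 5: add red to get brbbr; options L={ 0,1/2,3/4 } R={ 7/8,1 } so 13/16
step 6: add blue to get brbbrb; options L={ 0,1/2,3/4,13/16 } R={ 7/8,1 } so 27/32
step 7: add red to get brbbrbr; options L={ 0,1/2,3/4,13/16 } R={ 27/32,7/8,1 } so 53/64
step 8: add red to get brbbrbrr; options L={ 0,1/2,3/4,13/16 } R={ 53/64,27/32,7/8,1 } so 105/128
step 9: add blue to get brbbrbrrb; options L={ 0,1/2,3/4,13/16,105/128 } R={ 53/64,27/32,7/8,1 } so 211/256
step 10: add red to get brbbrbrrbr; options L={ 0,1/2,3/4,13/16,105/128 } R={ 211/256,53/64,27/32,7/8,1 } so 421/512
step 11: add blue to get brbbrbrrbrb; options L={ 0,1/2,3/4,13/16,105/128,421/512 } R={ 211/256,53/64,27/32,7/8,1 } so 843/1024
step 12: add blue to get brbbrbrrbrbb; options L={ 0,1/2,3/4,13/16,105/128,421/512,843/1024 } R={ 211/256,53/64,27/32,7/8,1 } so 1687/2048
step 13: add blue to get brbbrbrrbrbbb; options L={ 0,1/2,3/4,13/16,105/128,421/512,843/1024,1687/2048 } R={ 211/256,53/64,27/32,7/8,1 } so 3375/4096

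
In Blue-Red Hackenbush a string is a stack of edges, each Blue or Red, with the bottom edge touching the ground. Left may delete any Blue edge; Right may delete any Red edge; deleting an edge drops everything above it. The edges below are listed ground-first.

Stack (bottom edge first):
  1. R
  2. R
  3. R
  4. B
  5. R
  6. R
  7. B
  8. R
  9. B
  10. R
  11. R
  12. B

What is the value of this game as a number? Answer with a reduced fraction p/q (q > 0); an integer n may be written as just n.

R: Left { — }, Right { 0 } ⇒ simplest -1
RR: Left { — }, Right { -1, 0 } ⇒ simplest -2
RRR: Left { — }, Right { -2, -1, 0 } ⇒ simplest -3
RRRB: Left { -3 }, Right { -2, -1, 0 } ⇒ simplest -5/2
RRRBR: Left { -3 }, Right { -5/2, -2, -1, 0 } ⇒ simplest -11/4
RRRBRR: Left { -3 }, Right { -11/4, -5/2, -2, -1, 0 } ⇒ simplest -23/8
RRRBRRB: Left { -3, -23/8 }, Right { -11/4, -5/2, -2, -1, 0 } ⇒ simplest -45/16
RRRBRRBR: Left { -3, -23/8 }, Right { -45/16, -11/4, -5/2, -2, -1, 0 } ⇒ simplest -91/32
RRRBRRBRB: Left { -3, -23/8, -91/32 }, Right { -45/16, -11/4, -5/2, -2, -1, 0 } ⇒ simplest -181/64
RRRBRRBRBR: Left { -3, -23/8, -91/32 }, Right { -181/64, -45/16, -11/4, -5/2, -2, -1, 0 } ⇒ simplest -363/128
RRRBRRBRBRR: Left { -3, -23/8, -91/32 }, Right { -363/128, -181/64, -45/16, -11/4, -5/2, -2, -1, 0 } ⇒ simplest -727/256
RRRBRRBRBRRB: Left { -3, -23/8, -91/32, -727/256 }, Right { -363/128, -181/64, -45/16, -11/4, -5/2, -2, -1, 0 } ⇒ simplest -1453/512

-1453/512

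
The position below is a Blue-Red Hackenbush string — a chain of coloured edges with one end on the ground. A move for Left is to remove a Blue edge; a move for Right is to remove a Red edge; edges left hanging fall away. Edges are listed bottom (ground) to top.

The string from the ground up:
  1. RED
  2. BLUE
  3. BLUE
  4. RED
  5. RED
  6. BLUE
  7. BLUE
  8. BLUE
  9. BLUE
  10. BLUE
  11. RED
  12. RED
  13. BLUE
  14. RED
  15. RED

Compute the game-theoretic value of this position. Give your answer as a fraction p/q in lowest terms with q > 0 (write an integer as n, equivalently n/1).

g(R) = { ∅ | 0 } ⇒ -1
g(RB) = { -1 | 0 } ⇒ -1/2
g(RBB) = { -1; -1/2 | 0 } ⇒ -1/4
g(RBBR) = { -1; -1/2 | -1/4; 0 } ⇒ -3/8
g(RBBRR) = { -1; -1/2 | -3/8; -1/4; 0 } ⇒ -7/16
g(RBBRRB) = { -1; -1/2; -7/16 | -3/8; -1/4; 0 } ⇒ -13/32
g(RBBRRBB) = { -1; -1/2; -7/16; -13/32 | -3/8; -1/4; 0 } ⇒ -25/64
g(RBBRRBBB) = { -1; -1/2; -7/16; -13/32; -25/64 | -3/8; -1/4; 0 } ⇒ -49/128
g(RBBRRBBBB) = { -1; -1/2; -7/16; -13/32; -25/64; -49/128 | -3/8; -1/4; 0 } ⇒ -97/256
g(RBBRRBBBBB) = { -1; -1/2; -7/16; -13/32; -25/64; -49/128; -97/256 | -3/8; -1/4; 0 } ⇒ -193/512
g(RBBRRBBBBBR) = { -1; -1/2; -7/16; -13/32; -25/64; -49/128; -97/256 | -193/512; -3/8; -1/4; 0 } ⇒ -387/1024
g(RBBRRBBBBBRR) = { -1; -1/2; -7/16; -13/32; -25/64; -49/128; -97/256 | -387/1024; -193/512; -3/8; -1/4; 0 } ⇒ -775/2048
g(RBBRRBBBBBRRB) = { -1; -1/2; -7/16; -13/32; -25/64; -49/128; -97/256; -775/2048 | -387/1024; -193/512; -3/8; -1/4; 0 } ⇒ -1549/4096
g(RBBRRBBBBBRRBR) = { -1; -1/2; -7/16; -13/32; -25/64; -49/128; -97/256; -775/2048 | -1549/4096; -387/1024; -193/512; -3/8; -1/4; 0 } ⇒ -3099/8192
g(RBBRRBBBBBRRBRR) = { -1; -1/2; -7/16; -13/32; -25/64; -49/128; -97/256; -775/2048 | -3099/8192; -1549/4096; -387/1024; -193/512; -3/8; -1/4; 0 } ⇒ -6199/16384

-6199/16384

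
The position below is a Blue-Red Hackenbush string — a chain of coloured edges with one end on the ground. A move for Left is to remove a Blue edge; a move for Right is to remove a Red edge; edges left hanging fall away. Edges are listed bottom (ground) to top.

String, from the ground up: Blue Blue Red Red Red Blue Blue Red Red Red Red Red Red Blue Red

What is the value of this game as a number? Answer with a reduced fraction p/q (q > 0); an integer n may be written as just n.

9733/8192

Recurse on prefixes of the 15-edge string Blue Blue Red Red Red Blue Blue Red Red Red Red Red Red Blue Red:
step 1: add Blue to get B; options L={ 0 } R={ — } => 1
step 2: add Blue to get BB; options L={ 0, 1 } R={ — } => 2
step 3: add Red to get BBR; options L={ 0, 1 } R={ 2 } => 3/2
step 4: add Red to get BBRR; options L={ 0, 1 } R={ 3/2, 2 } => 5/4
step 5: add Red to get BBRRR; options L={ 0, 1 } R={ 5/4, 3/2, 2 } => 9/8
step 6: add Blue to get BBRRRB; options L={ 0, 1, 9/8 } R={ 5/4, 3/2, 2 } => 19/16
step 7: add Blue to get BBRRRBB; options L={ 0, 1, 9/8, 19/16 } R={ 5/4, 3/2, 2 } => 39/32
step 8: add Red to get BBRRRBBR; options L={ 0, 1, 9/8, 19/16 } R={ 39/32, 5/4, 3/2, 2 } => 77/64
step 9: add Red to get BBRRRBBRR; options L={ 0, 1, 9/8, 19/16 } R={ 77/64, 39/32, 5/4, 3/2, 2 } => 153/128
step 10: add Red to get BBRRRBBRRR; options L={ 0, 1, 9/8, 19/16 } R={ 153/128, 77/64, 39/32, 5/4, 3/2, 2 } => 305/256
step 11: add Red to get BBRRRBBRRRR; options L={ 0, 1, 9/8, 19/16 } R={ 305/256, 153/128, 77/64, 39/32, 5/4, 3/2, 2 } => 609/512
step 12: add Red to get BBRRRBBRRRRR; options L={ 0, 1, 9/8, 19/16 } R={ 609/512, 305/256, 153/128, 77/64, 39/32, 5/4, 3/2, 2 } => 1217/1024
step 13: add Red to get BBRRRBBRRRRRR; options L={ 0, 1, 9/8, 19/16 } R={ 1217/1024, 609/512, 305/256, 153/128, 77/64, 39/32, 5/4, 3/2, 2 } => 2433/2048
step 14: add Blue to get BBRRRBBRRRRRRB; options L={ 0, 1, 9/8, 19/16, 2433/2048 } R={ 1217/1024, 609/512, 305/256, 153/128, 77/64, 39/32, 5/4, 3/2, 2 } => 4867/4096
step 15: add Red to get BBRRRBBRRRRRRBR; options L={ 0, 1, 9/8, 19/16, 2433/2048 } R={ 4867/4096, 1217/1024, 609/512, 305/256, 153/128, 77/64, 39/32, 5/4, 3/2, 2 } => 9733/8192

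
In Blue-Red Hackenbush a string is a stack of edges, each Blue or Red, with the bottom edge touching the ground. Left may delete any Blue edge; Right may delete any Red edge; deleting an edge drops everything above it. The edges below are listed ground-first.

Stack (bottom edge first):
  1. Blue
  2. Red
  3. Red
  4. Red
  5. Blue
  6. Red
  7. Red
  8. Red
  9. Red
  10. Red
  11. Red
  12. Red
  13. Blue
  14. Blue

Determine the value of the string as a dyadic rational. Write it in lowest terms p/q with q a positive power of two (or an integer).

1031/8192

Prefix values for Blue Red Red Red Blue Red Red Red Red Red Red Red Blue Blue via {L|R} + simplicity:
v(B) = { 0 | — } -> 1
v(BR) = { 0 | 1 } -> 1/2
v(BRR) = { 0 | 1/2; 1 } -> 1/4
v(BRRR) = { 0 | 1/4; 1/2; 1 } -> 1/8
v(BRRRB) = { 0; 1/8 | 1/4; 1/2; 1 } -> 3/16
v(BRRRBR) = { 0; 1/8 | 3/16; 1/4; 1/2; 1 } -> 5/32
v(BRRRBRR) = { 0; 1/8 | 5/32; 3/16; 1/4; 1/2; 1 } -> 9/64
v(BRRRBRRR) = { 0; 1/8 | 9/64; 5/32; 3/16; 1/4; 1/2; 1 } -> 17/128
v(BRRRBRRRR) = { 0; 1/8 | 17/128; 9/64; 5/32; 3/16; 1/4; 1/2; 1 } -> 33/256
v(BRRRBRRRRR) = { 0; 1/8 | 33/256; 17/128; 9/64; 5/32; 3/16; 1/4; 1/2; 1 } -> 65/512
v(BRRRBRRRRRR) = { 0; 1/8 | 65/512; 33/256; 17/128; 9/64; 5/32; 3/16; 1/4; 1/2; 1 } -> 129/1024
v(BRRRBRRRRRRR) = { 0; 1/8 | 129/1024; 65/512; 33/256; 17/128; 9/64; 5/32; 3/16; 1/4; 1/2; 1 } -> 257/2048
v(BRRRBRRRRRRRB) = { 0; 1/8; 257/2048 | 129/1024; 65/512; 33/256; 17/128; 9/64; 5/32; 3/16; 1/4; 1/2; 1 } -> 515/4096
v(BRRRBRRRRRRRBB) = { 0; 1/8; 257/2048; 515/4096 | 129/1024; 65/512; 33/256; 17/128; 9/64; 5/32; 3/16; 1/4; 1/2; 1 } -> 1031/8192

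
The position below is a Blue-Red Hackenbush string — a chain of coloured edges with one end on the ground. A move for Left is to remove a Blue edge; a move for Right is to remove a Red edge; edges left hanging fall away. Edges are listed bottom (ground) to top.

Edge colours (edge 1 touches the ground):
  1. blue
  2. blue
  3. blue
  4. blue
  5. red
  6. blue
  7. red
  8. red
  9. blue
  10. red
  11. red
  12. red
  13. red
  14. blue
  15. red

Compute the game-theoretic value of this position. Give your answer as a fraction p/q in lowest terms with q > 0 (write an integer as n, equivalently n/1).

edge 1 of 15 (blue): { 0 | — } -> 1
edge 2 of 15 (blue): { 0 1 | — } -> 2
edge 3 of 15 (blue): { 0 1 2 | — } -> 3
edge 4 of 15 (blue): { 0 1 2 3 | — } -> 4
edge 5 of 15 (red): { 0 1 2 3 | 4 } -> 7/2
edge 6 of 15 (blue): { 0 1 2 3 7/2 | 4 } -> 15/4
edge 7 of 15 (red): { 0 1 2 3 7/2 | 15/4 4 } -> 29/8
edge 8 of 15 (red): { 0 1 2 3 7/2 | 29/8 15/4 4 } -> 57/16
edge 9 of 15 (blue): { 0 1 2 3 7/2 57/16 | 29/8 15/4 4 } -> 115/32
edge 10 of 15 (red): { 0 1 2 3 7/2 57/16 | 115/32 29/8 15/4 4 } -> 229/64
edge 11 of 15 (red): { 0 1 2 3 7/2 57/16 | 229/64 115/32 29/8 15/4 4 } -> 457/128
edge 12 of 15 (red): { 0 1 2 3 7/2 57/16 | 457/128 229/64 115/32 29/8 15/4 4 } -> 913/256
edge 13 of 15 (red): { 0 1 2 3 7/2 57/16 | 913/256 457/128 229/64 115/32 29/8 15/4 4 } -> 1825/512
edge 14 of 15 (blue): { 0 1 2 3 7/2 57/16 1825/512 | 913/256 457/128 229/64 115/32 29/8 15/4 4 } -> 3651/1024
edge 15 of 15 (red): { 0 1 2 3 7/2 57/16 1825/512 | 3651/1024 913/256 457/128 229/64 115/32 29/8 15/4 4 } -> 7301/2048

7301/2048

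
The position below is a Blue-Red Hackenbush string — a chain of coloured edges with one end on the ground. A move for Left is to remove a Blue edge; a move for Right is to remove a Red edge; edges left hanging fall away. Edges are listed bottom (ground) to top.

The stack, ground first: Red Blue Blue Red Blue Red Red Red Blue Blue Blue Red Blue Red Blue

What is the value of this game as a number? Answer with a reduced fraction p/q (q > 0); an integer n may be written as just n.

-5909/16384

R: Left { (no moves) }, Right { 0 } so simplest -1
RB: Left { -1 }, Right { 0 } so simplest -1/2
RBB: Left { -1 -1/2 }, Right { 0 } so simplest -1/4
RBBR: Left { -1 -1/2 }, Right { -1/4 0 } so simplest -3/8
RBBRB: Left { -1 -1/2 -3/8 }, Right { -1/4 0 } so simplest -5/16
RBBRBR: Left { -1 -1/2 -3/8 }, Right { -5/16 -1/4 0 } so simplest -11/32
RBBRBRR: Left { -1 -1/2 -3/8 }, Right { -11/32 -5/16 -1/4 0 } so simplest -23/64
RBBRBRRR: Left { -1 -1/2 -3/8 }, Right { -23/64 -11/32 -5/16 -1/4 0 } so simplest -47/128
RBBRBRRRB: Left { -1 -1/2 -3/8 -47/128 }, Right { -23/64 -11/32 -5/16 -1/4 0 } so simplest -93/256
RBBRBRRRBB: Left { -1 -1/2 -3/8 -47/128 -93/256 }, Right { -23/64 -11/32 -5/16 -1/4 0 } so simplest -185/512
RBBRBRRRBBB: Left { -1 -1/2 -3/8 -47/128 -93/256 -185/512 }, Right { -23/64 -11/32 -5/16 -1/4 0 } so simplest -369/1024
RBBRBRRRBBBR: Left { -1 -1/2 -3/8 -47/128 -93/256 -185/512 }, Right { -369/1024 -23/64 -11/32 -5/16 -1/4 0 } so simplest -739/2048
RBBRBRRRBBBRB: Left { -1 -1/2 -3/8 -47/128 -93/256 -185/512 -739/2048 }, Right { -369/1024 -23/64 -11/32 -5/16 -1/4 0 } so simplest -1477/4096
RBBRBRRRBBBRBR: Left { -1 -1/2 -3/8 -47/128 -93/256 -185/512 -739/2048 }, Right { -1477/4096 -369/1024 -23/64 -11/32 -5/16 -1/4 0 } so simplest -2955/8192
RBBRBRRRBBBRBRB: Left { -1 -1/2 -3/8 -47/128 -93/256 -185/512 -739/2048 -2955/8192 }, Right { -1477/4096 -369/1024 -23/64 -11/32 -5/16 -1/4 0 } so simplest -5909/16384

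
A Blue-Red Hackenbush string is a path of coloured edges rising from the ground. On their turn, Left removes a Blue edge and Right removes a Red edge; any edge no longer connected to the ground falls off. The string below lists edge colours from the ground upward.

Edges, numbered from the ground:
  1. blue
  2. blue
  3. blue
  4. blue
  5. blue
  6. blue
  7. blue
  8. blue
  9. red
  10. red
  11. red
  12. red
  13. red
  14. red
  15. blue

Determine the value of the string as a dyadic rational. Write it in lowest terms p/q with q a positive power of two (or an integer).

899/128

Build val(s[:k]) for k = 1..15, string s = blue blue blue blue blue blue blue blue red red red red red red blue.
1 of 15 · b · max L 0 · min R +∞ -> 1
2 of 15 · bb · max L 1 · min R +∞ -> 2
3 of 15 · bbb · max L 2 · min R +∞ -> 3
4 of 15 · bbbb · max L 3 · min R +∞ -> 4
5 of 15 · bbbbb · max L 4 · min R +∞ -> 5
6 of 15 · bbbbbb · max L 5 · min R +∞ -> 6
7 of 15 · bbbbbbb · max L 6 · min R +∞ -> 7
8 of 15 · bbbbbbbb · max L 7 · min R +∞ -> 8
9 of 15 · bbbbbbbbr · max L 7 · min R 8 -> 15/2
10 of 15 · bbbbbbbbrr · max L 7 · min R 15/2 -> 29/4
11 of 15 · bbbbbbbbrrr · max L 7 · min R 29/4 -> 57/8
12 of 15 · bbbbbbbbrrrr · max L 7 · min R 57/8 -> 113/16
13 of 15 · bbbbbbbbrrrrr · max L 7 · min R 113/16 -> 225/32
14 of 15 · bbbbbbbbrrrrrr · max L 7 · min R 225/32 -> 449/64
15 of 15 · bbbbbbbbrrrrrrb · max L 449/64 · min R 225/32 -> 899/128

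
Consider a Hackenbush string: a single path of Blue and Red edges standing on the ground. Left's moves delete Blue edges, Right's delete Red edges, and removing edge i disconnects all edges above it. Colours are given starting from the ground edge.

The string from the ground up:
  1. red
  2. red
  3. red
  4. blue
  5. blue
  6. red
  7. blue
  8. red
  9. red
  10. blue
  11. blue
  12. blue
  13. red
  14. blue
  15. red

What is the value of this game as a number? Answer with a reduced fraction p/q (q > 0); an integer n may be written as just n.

-9611/4096

r: Left { ∅ }, Right { 0 } -> simplest -1
rr: Left { ∅ }, Right { -1, 0 } -> simplest -2
rrr: Left { ∅ }, Right { -2, -1, 0 } -> simplest -3
rrrb: Left { -3 }, Right { -2, -1, 0 } -> simplest -5/2
rrrbb: Left { -3, -5/2 }, Right { -2, -1, 0 } -> simplest -9/4
rrrbbr: Left { -3, -5/2 }, Right { -9/4, -2, -1, 0 } -> simplest -19/8
rrrbbrb: Left { -3, -5/2, -19/8 }, Right { -9/4, -2, -1, 0 } -> simplest -37/16
rrrbbrbr: Left { -3, -5/2, -19/8 }, Right { -37/16, -9/4, -2, -1, 0 } -> simplest -75/32
rrrbbrbrr: Left { -3, -5/2, -19/8 }, Right { -75/32, -37/16, -9/4, -2, -1, 0 } -> simplest -151/64
rrrbbrbrrb: Left { -3, -5/2, -19/8, -151/64 }, Right { -75/32, -37/16, -9/4, -2, -1, 0 } -> simplest -301/128
rrrbbrbrrbb: Left { -3, -5/2, -19/8, -151/64, -301/128 }, Right { -75/32, -37/16, -9/4, -2, -1, 0 } -> simplest -601/256
rrrbbrbrrbbb: Left { -3, -5/2, -19/8, -151/64, -301/128, -601/256 }, Right { -75/32, -37/16, -9/4, -2, -1, 0 } -> simplest -1201/512
rrrbbrbrrbbbr: Left { -3, -5/2, -19/8, -151/64, -301/128, -601/256 }, Right { -1201/512, -75/32, -37/16, -9/4, -2, -1, 0 } -> simplest -2403/1024
rrrbbrbrrbbbrb: Left { -3, -5/2, -19/8, -151/64, -301/128, -601/256, -2403/1024 }, Right { -1201/512, -75/32, -37/16, -9/4, -2, -1, 0 } -> simplest -4805/2048
rrrbbrbrrbbbrbr: Left { -3, -5/2, -19/8, -151/64, -301/128, -601/256, -2403/1024 }, Right { -4805/2048, -1201/512, -75/32, -37/16, -9/4, -2, -1, 0 } -> simplest -9611/4096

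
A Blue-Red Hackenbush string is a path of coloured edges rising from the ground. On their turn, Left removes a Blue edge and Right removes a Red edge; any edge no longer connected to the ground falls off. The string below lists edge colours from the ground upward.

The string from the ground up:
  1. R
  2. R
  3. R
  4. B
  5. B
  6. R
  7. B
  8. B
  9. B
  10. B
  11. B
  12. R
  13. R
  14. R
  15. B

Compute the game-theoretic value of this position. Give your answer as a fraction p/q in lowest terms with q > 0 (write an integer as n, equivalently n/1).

R: Left {  }, Right { 0 } ⇒ simplest -1
RR: Left {  }, Right { -1,0 } ⇒ simplest -2
RRR: Left {  }, Right { -2,-1,0 } ⇒ simplest -3
RRRB: Left { -3 }, Right { -2,-1,0 } ⇒ simplest -5/2
RRRBB: Left { -3,-5/2 }, Right { -2,-1,0 } ⇒ simplest -9/4
RRRBBR: Left { -3,-5/2 }, Right { -9/4,-2,-1,0 } ⇒ simplest -19/8
RRRBBRB: Left { -3,-5/2,-19/8 }, Right { -9/4,-2,-1,0 } ⇒ simplest -37/16
RRRBBRBB: Left { -3,-5/2,-19/8,-37/16 }, Right { -9/4,-2,-1,0 } ⇒ simplest -73/32
RRRBBRBBB: Left { -3,-5/2,-19/8,-37/16,-73/32 }, Right { -9/4,-2,-1,0 } ⇒ simplest -145/64
RRRBBRBBBB: Left { -3,-5/2,-19/8,-37/16,-73/32,-145/64 }, Right { -9/4,-2,-1,0 } ⇒ simplest -289/128
RRRBBRBBBBB: Left { -3,-5/2,-19/8,-37/16,-73/32,-145/64,-289/128 }, Right { -9/4,-2,-1,0 } ⇒ simplest -577/256
RRRBBRBBBBBR: Left { -3,-5/2,-19/8,-37/16,-73/32,-145/64,-289/128 }, Right { -577/256,-9/4,-2,-1,0 } ⇒ simplest -1155/512
RRRBBRBBBBBRR: Left { -3,-5/2,-19/8,-37/16,-73/32,-145/64,-289/128 }, Right { -1155/512,-577/256,-9/4,-2,-1,0 } ⇒ simplest -2311/1024
RRRBBRBBBBBRRR: Left { -3,-5/2,-19/8,-37/16,-73/32,-145/64,-289/128 }, Right { -2311/1024,-1155/512,-577/256,-9/4,-2,-1,0 } ⇒ simplest -4623/2048
RRRBBRBBBBBRRRB: Left { -3,-5/2,-19/8,-37/16,-73/32,-145/64,-289/128,-4623/2048 }, Right { -2311/1024,-1155/512,-577/256,-9/4,-2,-1,0 } ⇒ simplest -9245/4096

-9245/4096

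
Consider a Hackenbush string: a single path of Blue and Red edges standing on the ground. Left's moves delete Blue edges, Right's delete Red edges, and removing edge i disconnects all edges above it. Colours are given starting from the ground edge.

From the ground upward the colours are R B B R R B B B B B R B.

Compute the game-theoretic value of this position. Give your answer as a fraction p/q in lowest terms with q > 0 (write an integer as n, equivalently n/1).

-773/2048

Prefix values for R B B R R B B B B B R B via {L|R} + simplicity:
edge 1 of 12 (R): {  | 0 } so -1
edge 2 of 12 (B): { -1 | 0 } so -1/2
edge 3 of 12 (B): { -1, -1/2 | 0 } so -1/4
edge 4 of 12 (R): { -1, -1/2 | -1/4, 0 } so -3/8
edge 5 of 12 (R): { -1, -1/2 | -3/8, -1/4, 0 } so -7/16
edge 6 of 12 (B): { -1, -1/2, -7/16 | -3/8, -1/4, 0 } so -13/32
edge 7 of 12 (B): { -1, -1/2, -7/16, -13/32 | -3/8, -1/4, 0 } so -25/64
edge 8 of 12 (B): { -1, -1/2, -7/16, -13/32, -25/64 | -3/8, -1/4, 0 } so -49/128
edge 9 of 12 (B): { -1, -1/2, -7/16, -13/32, -25/64, -49/128 | -3/8, -1/4, 0 } so -97/256
edge 10 of 12 (B): { -1, -1/2, -7/16, -13/32, -25/64, -49/128, -97/256 | -3/8, -1/4, 0 } so -193/512
edge 11 of 12 (R): { -1, -1/2, -7/16, -13/32, -25/64, -49/128, -97/256 | -193/512, -3/8, -1/4, 0 } so -387/1024
edge 12 of 12 (B): { -1, -1/2, -7/16, -13/32, -25/64, -49/128, -97/256, -387/1024 | -193/512, -3/8, -1/4, 0 } so -773/2048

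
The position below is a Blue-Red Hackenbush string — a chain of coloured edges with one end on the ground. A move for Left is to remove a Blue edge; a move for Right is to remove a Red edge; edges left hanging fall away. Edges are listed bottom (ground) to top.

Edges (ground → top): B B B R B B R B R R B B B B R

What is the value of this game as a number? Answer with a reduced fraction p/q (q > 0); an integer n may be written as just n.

11581/4096

v(B) = { 0 | (no moves) } — 1
v(BB) = { 0, 1 | (no moves) } — 2
v(BBB) = { 0, 1, 2 | (no moves) } — 3
v(BBBR) = { 0, 1, 2 | 3 } — 5/2
v(BBBRB) = { 0, 1, 2, 5/2 | 3 } — 11/4
v(BBBRBB) = { 0, 1, 2, 5/2, 11/4 | 3 } — 23/8
v(BBBRBBR) = { 0, 1, 2, 5/2, 11/4 | 23/8, 3 } — 45/16
v(BBBRBBRB) = { 0, 1, 2, 5/2, 11/4, 45/16 | 23/8, 3 } — 91/32
v(BBBRBBRBR) = { 0, 1, 2, 5/2, 11/4, 45/16 | 91/32, 23/8, 3 } — 181/64
v(BBBRBBRBRR) = { 0, 1, 2, 5/2, 11/4, 45/16 | 181/64, 91/32, 23/8, 3 } — 361/128
v(BBBRBBRBRRB) = { 0, 1, 2, 5/2, 11/4, 45/16, 361/128 | 181/64, 91/32, 23/8, 3 } — 723/256
v(BBBRBBRBRRBB) = { 0, 1, 2, 5/2, 11/4, 45/16, 361/128, 723/256 | 181/64, 91/32, 23/8, 3 } — 1447/512
v(BBBRBBRBRRBBB) = { 0, 1, 2, 5/2, 11/4, 45/16, 361/128, 723/256, 1447/512 | 181/64, 91/32, 23/8, 3 } — 2895/1024
v(BBBRBBRBRRBBBB) = { 0, 1, 2, 5/2, 11/4, 45/16, 361/128, 723/256, 1447/512, 2895/1024 | 181/64, 91/32, 23/8, 3 } — 5791/2048
v(BBBRBBRBRRBBBBR) = { 0, 1, 2, 5/2, 11/4, 45/16, 361/128, 723/256, 1447/512, 2895/1024 | 5791/2048, 181/64, 91/32, 23/8, 3 } — 11581/4096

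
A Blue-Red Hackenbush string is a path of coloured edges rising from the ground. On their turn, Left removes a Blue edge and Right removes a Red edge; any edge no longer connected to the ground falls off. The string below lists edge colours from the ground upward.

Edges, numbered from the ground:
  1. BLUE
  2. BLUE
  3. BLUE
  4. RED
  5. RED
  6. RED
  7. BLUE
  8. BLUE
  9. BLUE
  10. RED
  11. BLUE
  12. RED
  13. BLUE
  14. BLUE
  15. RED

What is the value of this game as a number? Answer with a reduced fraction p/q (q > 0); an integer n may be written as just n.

9133/4096

Prefix values for BLUE BLUE BLUE RED RED RED BLUE BLUE BLUE RED BLUE RED BLUE BLUE RED via {L|R} + simplicity:
G(B) = { 0 | (no moves) } -> 1
G(BB) = { 0; 1 | (no moves) } -> 2
G(BBB) = { 0; 1; 2 | (no moves) } -> 3
G(BBBR) = { 0; 1; 2 | 3 } -> 5/2
G(BBBRR) = { 0; 1; 2 | 5/2; 3 } -> 9/4
G(BBBRRR) = { 0; 1; 2 | 9/4; 5/2; 3 } -> 17/8
G(BBBRRRB) = { 0; 1; 2; 17/8 | 9/4; 5/2; 3 } -> 35/16
G(BBBRRRBB) = { 0; 1; 2; 17/8; 35/16 | 9/4; 5/2; 3 } -> 71/32
G(BBBRRRBBB) = { 0; 1; 2; 17/8; 35/16; 71/32 | 9/4; 5/2; 3 } -> 143/64
G(BBBRRRBBBR) = { 0; 1; 2; 17/8; 35/16; 71/32 | 143/64; 9/4; 5/2; 3 } -> 285/128
G(BBBRRRBBBRB) = { 0; 1; 2; 17/8; 35/16; 71/32; 285/128 | 143/64; 9/4; 5/2; 3 } -> 571/256
G(BBBRRRBBBRBR) = { 0; 1; 2; 17/8; 35/16; 71/32; 285/128 | 571/256; 143/64; 9/4; 5/2; 3 } -> 1141/512
G(BBBRRRBBBRBRB) = { 0; 1; 2; 17/8; 35/16; 71/32; 285/128; 1141/512 | 571/256; 143/64; 9/4; 5/2; 3 } -> 2283/1024
G(BBBRRRBBBRBRBB) = { 0; 1; 2; 17/8; 35/16; 71/32; 285/128; 1141/512; 2283/1024 | 571/256; 143/64; 9/4; 5/2; 3 } -> 4567/2048
G(BBBRRRBBBRBRBBR) = { 0; 1; 2; 17/8; 35/16; 71/32; 285/128; 1141/512; 2283/1024 | 4567/2048; 571/256; 143/64; 9/4; 5/2; 3 } -> 9133/4096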